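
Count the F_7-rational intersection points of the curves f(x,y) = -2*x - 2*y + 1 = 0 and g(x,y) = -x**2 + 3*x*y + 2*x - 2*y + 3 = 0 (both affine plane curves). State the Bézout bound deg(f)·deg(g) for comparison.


Common zeros: {(1, 3), (3, 1)}; count = 2; Bézout bound = 2.

deg(f) = 1, deg(g) = 2, so Bézout bound = 2.
Scan x ∈ F_7. For each x, list the y ∈ F_7 with f(x, y) ≡ 0 and those with g(x, y) ≡ 0 (mod 7); the common zeros in that column are the intersection.
  x = 0: f ≡ 0 at y ∈ {4}; g ≡ 0 at y ∈ {5}; common: ∅.
  x = 1: f ≡ 0 at y ∈ {3}; g ≡ 0 at y ∈ {3}; common: {3}.
  x = 2: f ≡ 0 at y ∈ {2}; g ≡ 0 at y ∈ {1}; common: ∅.
  x = 3: f ≡ 0 at y ∈ {1}; g ≡ 0 at y ∈ {0, 1, 2, 3, 4, 5, 6}; common: {1}.
  x = 4: f ≡ 0 at y ∈ {0}; g ≡ 0 at y ∈ {4}; common: ∅.
  x = 5: f ≡ 0 at y ∈ {6}; g ≡ 0 at y ∈ {2}; common: ∅.
  x = 6: f ≡ 0 at y ∈ {5}; g ≡ 0 at y ∈ {0}; common: ∅.
Collecting: common zeros = {(1, 3), (3, 1)}, so the count is 2.
Comparison with the Bézout bound: 2 ≤ 2 = deg(f)·deg(g), as expected for curves with no common component (the bound is attained).


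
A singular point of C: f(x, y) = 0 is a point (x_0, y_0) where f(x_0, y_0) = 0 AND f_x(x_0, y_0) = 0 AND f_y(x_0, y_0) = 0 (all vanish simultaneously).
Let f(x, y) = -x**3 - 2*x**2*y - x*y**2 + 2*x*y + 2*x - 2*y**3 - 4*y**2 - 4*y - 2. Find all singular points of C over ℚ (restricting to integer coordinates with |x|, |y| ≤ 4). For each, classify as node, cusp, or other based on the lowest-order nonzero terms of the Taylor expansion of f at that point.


Singular points: {(1, -1)}; classification: node.

Compute partial derivatives:
  f_x = -3*x**2 - 4*x*y - y**2 + 2*y + 2.
  f_y = -2*x**2 - 2*x*y + 2*x - 6*y**2 - 8*y - 4.
Scan x_0 ∈ {−4, ..., 4}. For each x_0, f_y(x_0, y) is a polynomial in y; find its integer roots y ∈ {−4, ..., 4}, then test f_x and f at those candidates.
  x = -4: f_y(-4, y) = -6*y**2 - 44; no integer root y with |y| ≤ 4.
  x = -3: f_y(-3, y) = -6*y**2 - 2*y - 28; no integer root y with |y| ≤ 4.
  x = -2: f_y(-2, y) = -6*y**2 - 4*y - 16; no integer root y with |y| ≤ 4.
  x = -1: f_y(-1, y) = -6*y**2 - 6*y - 8; no integer root y with |y| ≤ 4.
  x = 0: f_y(0, y) = -6*y**2 - 8*y - 4; no integer root y with |y| ≤ 4.
  x = 1: f_y(1, y) = -6*y**2 - 10*y - 4; vanishes at y ∈ {-1}. (1, -1): f_x = 0, f = 0 — SINGULAR.
  x = 2: f_y(2, y) = -6*y**2 - 12*y - 8; no integer root y with |y| ≤ 4.
  x = 3: f_y(3, y) = -6*y**2 - 14*y - 16; no integer root y with |y| ≤ 4.
  x = 4: f_y(4, y) = -6*y**2 - 16*y - 28; no integer root y with |y| ≤ 4.
Only singular point on the grid: (1, -1).
Classify: substitute x = 1 + u, y = -1 + v and expand: f = -u**3 - 2*u**2*v - u**2 - u*v**2 - 2*v**3 + v**2.
No constant or linear terms (consistent with a singular point). Quadratic part: -u**2 + v**2. Cubic part: -u**3 - 2*u**2*v - u*v**2 - 2*v**3.
The quadratic part v**2 - u**2 = (v − u)(v + u) splits into two distinct linear factors, so there are two distinct tangent lines y − -1 = ±(x − 1) — this is a node (ordinary double point).
Classification: node.


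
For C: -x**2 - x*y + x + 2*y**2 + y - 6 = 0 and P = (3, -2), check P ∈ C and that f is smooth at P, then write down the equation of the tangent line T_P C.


Tangent line at P: -3*x - 10*y - 11 = 0.

Step 1: f(3, -2) = 0, so P lies on C.
Step 2: partial derivatives
  f_x(x, y) = -2*x - y + 1, f_y(x, y) = -x + 4*y + 1.
  f_x(P) = -3, f_y(P) = -10 (gradient nonzero, so P is smooth).
Step 3: tangent line at P: -3·(x − 3) + -10·(y − -2) = 0.
Expanding: -3*x - 10*y - 11 = 0.


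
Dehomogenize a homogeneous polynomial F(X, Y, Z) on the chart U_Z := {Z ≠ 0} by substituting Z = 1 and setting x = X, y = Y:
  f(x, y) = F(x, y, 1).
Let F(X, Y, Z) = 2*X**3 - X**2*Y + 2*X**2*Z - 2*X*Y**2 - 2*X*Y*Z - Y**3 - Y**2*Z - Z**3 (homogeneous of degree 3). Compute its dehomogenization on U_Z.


f(x, y) = 2*x**3 - x**2*y + 2*x**2 - 2*x*y**2 - 2*x*y - y**3 - y**2 - 1

On U_Z we set Z = 1. Each monomial c·X^i·Y^j·Z^k in F becomes c·x^i·y^j·1^k = c·x^i·y^j.
Substituting Z = 1: F(X, Y, 1) = 2*x**3 - x**2*y + 2*x**2 - 2*x*y**2 - 2*x*y - y**3 - y**2 - 1.
Note: deg(f) ≤ deg(F) = 3; strict inequality happens when F is divisible by Z (lost terms).


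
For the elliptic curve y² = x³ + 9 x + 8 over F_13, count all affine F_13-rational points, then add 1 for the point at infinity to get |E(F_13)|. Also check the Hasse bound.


Affine points = {(3, 6), (3, 7), (4, 2), (4, 11), (5, 3), (5, 10), (9, 5), (9, 8)}; affine count = 8; |E(F_13)| = 9.

Discriminant check: Δ ∝ 4a³ + 27b² = 4·9³ + 27·8² = 4·729 + 27·64 ≡ 3 (mod 13). Nonzero ⇒ E is nonsingular.
For each x ∈ F_13, compute rhs = x³ + 9·x + 8 mod 13, then count y ∈ F_13 with y² ≡ rhs.
  x = 0: rhs = 8, matching y values: none (0 points).
  x = 1: rhs = 5, matching y values: none (0 points).
  x = 2: rhs = 8, matching y values: none (0 points).
  x = 3: rhs = 10, matching y values: 6, 7 (2 points).
  x = 4: rhs = 4, matching y values: 2, 11 (2 points).
  x = 5: rhs = 9, matching y values: 3, 10 (2 points).
  x = 6: rhs = 5, matching y values: none (0 points).
  x = 7: rhs = 11, matching y values: none (0 points).
  x = 8: rhs = 7, matching y values: none (0 points).
  x = 9: rhs = 12, matching y values: 5, 8 (2 points).
  x = 10: rhs = 6, matching y values: none (0 points).
  x = 11: rhs = 8, matching y values: none (0 points).
  x = 12: rhs = 11, matching y values: none (0 points).
Total affine count: 8.
Full point count |E(F_13)| = 8 + 1 = 9.
Hasse bound: |9 − (13+1)| = |-5| = 5 ≤ 2√13 ≈ 7.2111 ✓.


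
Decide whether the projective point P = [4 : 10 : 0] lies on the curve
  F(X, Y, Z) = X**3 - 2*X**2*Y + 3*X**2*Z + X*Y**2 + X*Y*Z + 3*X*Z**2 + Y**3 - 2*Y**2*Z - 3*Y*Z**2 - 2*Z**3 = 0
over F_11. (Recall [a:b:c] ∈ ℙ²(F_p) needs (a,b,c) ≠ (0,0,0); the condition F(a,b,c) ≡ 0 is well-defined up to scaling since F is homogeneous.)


F(4,10,0) ≡ 0 (mod 11); P is on the curve.

Evaluate F(4, 10, 0) term-by-term (mod 11).
  X**3 ↦ 1·64·1·1 = 64
  -2*X**2*Y ↦ -2·16·10·1 = -320
  3*X**2*Z ↦ 3·16·1·0 = 0
  X*Y**2 ↦ 1·4·100·1 = 400
  X*Y*Z ↦ 1·4·10·0 = 0
  3*X*Z**2 ↦ 3·4·1·0 = 0
  Y**3 ↦ 1·1·1000·1 = 1000
  -2*Y**2*Z ↦ -2·1·100·0 = 0
  -3*Y*Z**2 ↦ -3·1·10·0 = 0
  -2*Z**3 ↦ -2·1·1·0 = 0
Sum: F(4, 10, 0) = (64) + (-320) + (0) + (400) + (0) + (0) + (1000) + (0) + (0) + (0) = 1144.
Reducing mod 11: 1144 ≡ 0 (mod 11).
Since F(a, b, c) ≡ 0 (mod 11), P lies on the curve.


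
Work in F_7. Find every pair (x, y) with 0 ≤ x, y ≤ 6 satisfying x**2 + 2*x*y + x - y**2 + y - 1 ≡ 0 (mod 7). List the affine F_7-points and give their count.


Affine F_7-points: {(0, 3), (0, 5), (3, 2), (3, 5), (6, 2), (6, 4)}; count = 6.

For each of the 49 pairs (x, y) ∈ F_7², evaluate f(x, y) mod 7. Record the zeros.
  x = 0: [0↦6, 1↦6, 2↦4, 3↦0, 4↦1, 5↦0, 6↦4]  zeros at y ∈ {3, 5}
  x = 1: [0↦1, 1↦3, 2↦3, 3↦1, 4↦4, 5↦5, 6↦4]  zeros at y ∈ ∅
  x = 2: [0↦5, 1↦2, 2↦4, 3↦4, 4↦2, 5↦5, 6↦6]  zeros at y ∈ ∅
  x = 3: [0↦4, 1↦3, 2↦0, 3↦2, 4↦2, 5↦0, 6↦3]  zeros at y ∈ {2, 5}
  x = 4: [0↦5, 1↦6, 2↦5, 3↦2, 4↦4, 5↦4, 6↦2]  zeros at y ∈ ∅
  x = 5: [0↦1, 1↦4, 2↦5, 3↦4, 4↦1, 5↦3, 6↦3]  zeros at y ∈ ∅
  x = 6: [0↦6, 1↦4, 2↦0, 3↦1, 4↦0, 5↦4, 6↦6]  zeros at y ∈ {2, 4}
Collecting zeros: affine points = {(0, 3), (0, 5), (3, 2), (3, 5), (6, 2), (6, 4)}.
Total count |C(F_7)_aff| = 6.


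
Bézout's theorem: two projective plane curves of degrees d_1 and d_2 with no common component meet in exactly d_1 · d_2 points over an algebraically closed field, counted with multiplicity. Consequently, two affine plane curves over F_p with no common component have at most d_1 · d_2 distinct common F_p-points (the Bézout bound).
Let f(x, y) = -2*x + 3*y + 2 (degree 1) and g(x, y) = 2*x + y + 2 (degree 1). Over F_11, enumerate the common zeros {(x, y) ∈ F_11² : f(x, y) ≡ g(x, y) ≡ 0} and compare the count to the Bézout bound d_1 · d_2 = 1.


Common zeros: {(5, 10)}; count = 1; Bézout bound = 1.

deg(f) = 1, deg(g) = 1, so Bézout bound = 1.
Scan x ∈ F_11. For each x, list the y ∈ F_11 with f(x, y) ≡ 0 and those with g(x, y) ≡ 0 (mod 11); the common zeros in that column are the intersection.
  x = 0: f ≡ 0 at y ∈ {3}; g ≡ 0 at y ∈ {9}; common: ∅.
  x = 1: f ≡ 0 at y ∈ {0}; g ≡ 0 at y ∈ {7}; common: ∅.
  x = 2: f ≡ 0 at y ∈ {8}; g ≡ 0 at y ∈ {5}; common: ∅.
  x = 3: f ≡ 0 at y ∈ {5}; g ≡ 0 at y ∈ {3}; common: ∅.
  x = 4: f ≡ 0 at y ∈ {2}; g ≡ 0 at y ∈ {1}; common: ∅.
  x = 5: f ≡ 0 at y ∈ {10}; g ≡ 0 at y ∈ {10}; common: {10}.
  x = 6: f ≡ 0 at y ∈ {7}; g ≡ 0 at y ∈ {8}; common: ∅.
  x = 7: f ≡ 0 at y ∈ {4}; g ≡ 0 at y ∈ {6}; common: ∅.
  x = 8: f ≡ 0 at y ∈ {1}; g ≡ 0 at y ∈ {4}; common: ∅.
  x = 9: f ≡ 0 at y ∈ {9}; g ≡ 0 at y ∈ {2}; common: ∅.
  x = 10: f ≡ 0 at y ∈ {6}; g ≡ 0 at y ∈ {0}; common: ∅.
Collecting: common zeros = {(5, 10)}, so the count is 1.
Comparison with the Bézout bound: 1 ≤ 1 = deg(f)·deg(g), as expected for curves with no common component (the bound is attained).


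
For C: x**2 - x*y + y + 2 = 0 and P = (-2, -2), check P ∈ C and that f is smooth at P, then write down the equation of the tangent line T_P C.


Tangent line at P: -2*x + 3*y + 2 = 0.

Step 1: f(-2, -2) = 0, so P lies on C.
Step 2: partial derivatives
  f_x(x, y) = 2*x - y, f_y(x, y) = 1 - x.
  f_x(P) = -2, f_y(P) = 3 (gradient nonzero, so P is smooth).
Step 3: tangent line at P: -2·(x − -2) + 3·(y − -2) = 0.
Expanding: -2*x + 3*y + 2 = 0.


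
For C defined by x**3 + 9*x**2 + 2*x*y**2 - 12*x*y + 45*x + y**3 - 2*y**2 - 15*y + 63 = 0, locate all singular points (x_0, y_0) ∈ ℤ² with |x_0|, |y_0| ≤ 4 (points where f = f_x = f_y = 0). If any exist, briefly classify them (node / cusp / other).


Singular points: {(-3, 3)}; classification: cusp.

Compute partial derivatives:
  f_x = 3*x**2 + 18*x + 2*y**2 - 12*y + 45.
  f_y = 4*x*y - 12*x + 3*y**2 - 4*y - 15.
Scan x_0 ∈ {−4, ..., 4}. For each x_0, f_y(x_0, y) is a polynomial in y; find its integer roots y ∈ {−4, ..., 4}, then test f_x and f at those candidates.
  x = -4: f_y(-4, y) = 3*y**2 - 20*y + 33; vanishes at y ∈ {3}. (-4, 3): f_x = 3 ≠ 0.
  x = -3: f_y(-3, y) = 3*y**2 - 16*y + 21; vanishes at y ∈ {3}. (-3, 3): f_x = 0, f = 0 — SINGULAR.
  x = -2: f_y(-2, y) = 3*y**2 - 12*y + 9; vanishes at y ∈ {1, 3}. (-2, 1): f_x = 11 ≠ 0; (-2, 3): f_x = 3 ≠ 0.
  x = -1: f_y(-1, y) = 3*y**2 - 8*y - 3; vanishes at y ∈ {3}. (-1, 3): f_x = 12 ≠ 0.
  x = 0: f_y(0, y) = 3*y**2 - 4*y - 15; vanishes at y ∈ {3}. (0, 3): f_x = 27 ≠ 0.
  x = 1: f_y(1, y) = 3*y**2 - 27; vanishes at y ∈ {-3, 3}. (1, -3): f_x = 120 ≠ 0; (1, 3): f_x = 48 ≠ 0.
  x = 2: f_y(2, y) = 3*y**2 + 4*y - 39; vanishes at y ∈ {3}. (2, 3): f_x = 75 ≠ 0.
  x = 3: f_y(3, y) = 3*y**2 + 8*y - 51; vanishes at y ∈ {3}. (3, 3): f_x = 108 ≠ 0.
  x = 4: f_y(4, y) = 3*y**2 + 12*y - 63; vanishes at y ∈ {3}. (4, 3): f_x = 147 ≠ 0.
Only singular point on the grid: (-3, 3).
Classify: substitute x = -3 + u, y = 3 + v and expand: f = u**3 + 2*u*v**2 + v**3 + v**2.
No constant or linear terms (consistent with a singular point). Quadratic part: v**2. Cubic part: u**3 + 2*u*v**2 + v**3.
The quadratic part v**2 is a perfect square, so there is a single (double) tangent line v = 0, i.e. y = 3. Restricting the cubic part to that line (v = 0) leaves u**3 ≠ 0, so f is not divisible by v and the branch is v² ≈ -u**3 to lowest order — this is a cusp.
Classification: cusp.


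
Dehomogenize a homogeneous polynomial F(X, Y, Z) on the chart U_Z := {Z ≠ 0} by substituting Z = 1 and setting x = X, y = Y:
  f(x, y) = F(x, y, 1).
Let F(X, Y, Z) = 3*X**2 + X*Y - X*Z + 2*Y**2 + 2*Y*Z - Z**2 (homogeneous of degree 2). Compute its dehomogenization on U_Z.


f(x, y) = 3*x**2 + x*y - x + 2*y**2 + 2*y - 1

On U_Z we set Z = 1. Each monomial c·X^i·Y^j·Z^k in F becomes c·x^i·y^j·1^k = c·x^i·y^j.
Substituting Z = 1: F(X, Y, 1) = 3*x**2 + x*y - x + 2*y**2 + 2*y - 1.
Note: deg(f) ≤ deg(F) = 2; strict inequality happens when F is divisible by Z (lost terms).


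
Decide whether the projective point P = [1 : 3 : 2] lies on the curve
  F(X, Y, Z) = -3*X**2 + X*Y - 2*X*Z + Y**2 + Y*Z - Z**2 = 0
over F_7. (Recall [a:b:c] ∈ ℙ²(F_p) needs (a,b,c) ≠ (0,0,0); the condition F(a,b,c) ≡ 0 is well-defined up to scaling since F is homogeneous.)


F(1,3,2) ≡ 0 (mod 7); P is on the curve.

Evaluate F(1, 3, 2) term-by-term (mod 7).
  -3*X**2 ↦ -3·1·1·1 = -3
  X*Y ↦ 1·1·3·1 = 3
  -2*X*Z ↦ -2·1·1·2 = -4
  Y**2 ↦ 1·1·9·1 = 9
  Y*Z ↦ 1·1·3·2 = 6
  -Z**2 ↦ -1·1·1·4 = -4
Sum: F(1, 3, 2) = (-3) + (3) + (-4) + (9) + (6) + (-4) = 7.
Reducing mod 7: 7 ≡ 0 (mod 7).
Since F(a, b, c) ≡ 0 (mod 7), P lies on the curve.


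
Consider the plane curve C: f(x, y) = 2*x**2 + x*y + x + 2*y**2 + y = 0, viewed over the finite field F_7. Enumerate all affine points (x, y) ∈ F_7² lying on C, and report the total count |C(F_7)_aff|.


Affine F_7-points: {(0, 0), (0, 3), (1, 1), (1, 5), (3, 0), (3, 5), (5, 1), (5, 3)}; count = 8.

For each of the 49 pairs (x, y) ∈ F_7², evaluate f(x, y) mod 7. Record the zeros.
  x = 0: [0↦0, 1↦3, 2↦3, 3↦0, 4↦1, 5↦6, 6↦1]  zeros at y ∈ {0, 3}
  x = 1: [0↦3, 1↦0, 2↦1, 3↦6, 4↦1, 5↦0, 6↦3]  zeros at y ∈ {1, 5}
  x = 2: [0↦3, 1↦1, 2↦3, 3↦2, 4↦5, 5↦5, 6↦2]  zeros at y ∈ ∅
  x = 3: [0↦0, 1↦6, 2↦2, 3↦2, 4↦6, 5↦0, 6↦5]  zeros at y ∈ {0, 5}
  x = 4: [0↦1, 1↦1, 2↦5, 3↦6, 4↦4, 5↦6, 6↦5]  zeros at y ∈ ∅
  x = 5: [0↦6, 1↦0, 2↦5, 3↦0, 4↦6, 5↦2, 6↦2]  zeros at y ∈ {1, 3}
  x = 6: [0↦1, 1↦3, 2↦2, 3↦5, 4↦5, 5↦2, 6↦3]  zeros at y ∈ ∅
Collecting zeros: affine points = {(0, 0), (0, 3), (1, 1), (1, 5), (3, 0), (3, 5), (5, 1), (5, 3)}.
Total count |C(F_7)_aff| = 8.


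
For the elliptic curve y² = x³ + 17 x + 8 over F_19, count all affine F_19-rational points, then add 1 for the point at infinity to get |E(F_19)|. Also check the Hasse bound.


Affine points = {(1, 8), (1, 11), (4, 8), (4, 11), (5, 3), (5, 16), (9, 4), (9, 15), (10, 0), (11, 5), (11, 14), (14, 8), (14, 11), (15, 3), (15, 16), (16, 5), (16, 14), (17, 2), (17, 17), (18, 3), (18, 16)}; affine count = 21; |E(F_19)| = 22.

Discriminant check: Δ ∝ 4a³ + 27b² = 4·17³ + 27·8² = 4·4913 + 27·64 ≡ 5 (mod 19). Nonzero ⇒ E is nonsingular.
For each x ∈ F_19, compute rhs = x³ + 17·x + 8 mod 19, then count y ∈ F_19 with y² ≡ rhs.
  x = 0: rhs = 8, matching y values: none (0 points).
  x = 1: rhs = 7, matching y values: 8, 11 (2 points).
  x = 2: rhs = 12, matching y values: none (0 points).
  x = 3: rhs = 10, matching y values: none (0 points).
  x = 4: rhs = 7, matching y values: 8, 11 (2 points).
  x = 5: rhs = 9, matching y values: 3, 16 (2 points).
  x = 6: rhs = 3, matching y values: none (0 points).
  x = 7: rhs = 14, matching y values: none (0 points).
  x = 8: rhs = 10, matching y values: none (0 points).
  x = 9: rhs = 16, matching y values: 4, 15 (2 points).
  x = 10: rhs = 0, matching y values: 0 (1 points).
  x = 11: rhs = 6, matching y values: 5, 14 (2 points).
  x = 12: rhs = 2, matching y values: none (0 points).
  x = 13: rhs = 13, matching y values: none (0 points).
  x = 14: rhs = 7, matching y values: 8, 11 (2 points).
  x = 15: rhs = 9, matching y values: 3, 16 (2 points).
  x = 16: rhs = 6, matching y values: 5, 14 (2 points).
  x = 17: rhs = 4, matching y values: 2, 17 (2 points).
  x = 18: rhs = 9, matching y values: 3, 16 (2 points).
Total affine count: 21.
Full point count |E(F_19)| = 21 + 1 = 22.
Hasse bound: |22 − (19+1)| = |2| = 2 ≤ 2√19 ≈ 8.7178 ✓.


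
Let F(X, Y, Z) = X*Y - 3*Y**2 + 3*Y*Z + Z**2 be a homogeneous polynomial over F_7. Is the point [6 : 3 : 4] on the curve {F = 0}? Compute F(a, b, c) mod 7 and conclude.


F(6,3,4) ≡ 1 (mod 7); P is NOT on the curve.

Evaluate F(6, 3, 4) term-by-term (mod 7).
  X*Y ↦ 1·6·3·1 = 18
  -3*Y**2 ↦ -3·1·9·1 = -27
  3*Y*Z ↦ 3·1·3·4 = 36
  Z**2 ↦ 1·1·1·16 = 16
Sum: F(6, 3, 4) = (18) + (-27) + (36) + (16) = 43.
Reducing mod 7: 43 ≡ 1 (mod 7).
Since F(a, b, c) ≡ 1 ≠ 0 (mod 7), P does NOT lie on the curve.


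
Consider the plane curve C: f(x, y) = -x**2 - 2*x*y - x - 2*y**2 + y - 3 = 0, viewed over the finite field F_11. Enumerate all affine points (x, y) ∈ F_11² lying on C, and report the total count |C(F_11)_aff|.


Affine F_11-points: {(1, 7), (1, 9), (2, 6), (2, 9), (3, 1), (3, 2), (5, 0), (5, 1), (6, 4), (6, 7), (7, 4), (7, 6)}; count = 12.

For each of the 121 pairs (x, y) ∈ F_11², evaluate f(x, y) mod 11. Record the zeros.
  x = 0: [0↦8, 1↦7, 2↦2, 3↦4, 4↦2, 5↦7, 6↦8, 7↦5, 8↦9, 9↦9, 10↦5]  zeros at y ∈ ∅
  x = 1: [0↦6, 1↦3, 2↦7, 3↦7, 4↦3, 5↦6, 6↦5, 7↦0, 8↦2, 9↦0, 10↦5]  zeros at y ∈ {7, 9}
  x = 2: [0↦2, 1↦8, 2↦10, 3↦8, 4↦2, 5↦3, 6↦0, 7↦4, 8↦4, 9↦0, 10↦3]  zeros at y ∈ {6, 9}
  x = 3: [0↦7, 1↦0, 2↦0, 3↦7, 4↦10, 5↦9, 6↦4, 7↦6, 8↦4, 9↦9, 10↦10]  zeros at y ∈ {1, 2}
  x = 4: [0↦10, 1↦1, 2↦10, 3↦4, 4↦5, 5↦2, 6↦6, 7↦6, 8↦2, 9↦5, 10↦4]  zeros at y ∈ ∅
  x = 5: [0↦0, 1↦0, 2↦7, 3↦10, 4↦9, 5↦4, 6↦6, 7↦4, 8↦9, 9↦10, 10↦7]  zeros at y ∈ {0, 1}
  x = 6: [0↦10, 1↦8, 2↦2, 3↦3, 4↦0, 5↦4, 6↦4, 7↦0, 8↦3, 9↦2, 10↦8]  zeros at y ∈ {4, 7}
  x = 7: [0↦7, 1↦3, 2↦6, 3↦5, 4↦0, 5↦2, 6↦0, 7↦5, 8↦6, 9↦3, 10↦7]  zeros at y ∈ {4, 6}
  x = 8: [0↦2, 1↦7, 2↦8, 3↦5, 4↦9, 5↦9, 6↦5, 7↦8, 8↦7, 9↦2, 10↦4]  zeros at y ∈ ∅
  x = 9: [0↦6, 1↦9, 2↦8, 3↦3, 4↦5, 5↦3, 6↦8, 7↦9, 8↦6, 9↦10, 10↦10]  zeros at y ∈ ∅
  x = 10: [0↦8, 1↦9, 2↦6, 3↦10, 4↦10, 5↦6, 6↦9, 7↦8, 8↦3, 9↦5, 10↦3]  zeros at y ∈ ∅
Collecting zeros: affine points = {(1, 7), (1, 9), (2, 6), (2, 9), (3, 1), (3, 2), (5, 0), (5, 1), (6, 4), (6, 7), (7, 4), (7, 6)}.
Total count |C(F_11)_aff| = 12.


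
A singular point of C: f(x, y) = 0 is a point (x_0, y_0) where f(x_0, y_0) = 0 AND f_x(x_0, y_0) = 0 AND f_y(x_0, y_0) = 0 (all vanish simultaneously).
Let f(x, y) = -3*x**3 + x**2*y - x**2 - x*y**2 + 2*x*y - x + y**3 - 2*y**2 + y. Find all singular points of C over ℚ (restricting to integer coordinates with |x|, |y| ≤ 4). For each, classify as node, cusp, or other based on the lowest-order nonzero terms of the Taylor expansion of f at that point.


Singular points: {(0, 1)}; classification: cusp.

Compute partial derivatives:
  f_x = -9*x**2 + 2*x*y - 2*x - y**2 + 2*y - 1.
  f_y = x**2 - 2*x*y + 2*x + 3*y**2 - 4*y + 1.
Scan x_0 ∈ {−4, ..., 4}. For each x_0, f_y(x_0, y) is a polynomial in y; find its integer roots y ∈ {−4, ..., 4}, then test f_x and f at those candidates.
  x = -4: f_y(-4, y) = 3*y**2 + 4*y + 9; no integer root y with |y| ≤ 4.
  x = -3: f_y(-3, y) = 3*y**2 + 2*y + 4; no integer root y with |y| ≤ 4.
  x = -2: f_y(-2, y) = 3*y**2 + 1; no integer root y with |y| ≤ 4.
  x = -1: f_y(-1, y) = 3*y**2 - 2*y; vanishes at y ∈ {0}. (-1, 0): f_x = -8 ≠ 0.
  x = 0: f_y(0, y) = 3*y**2 - 4*y + 1; vanishes at y ∈ {1}. (0, 1): f_x = 0, f = 0 — SINGULAR.
  x = 1: f_y(1, y) = 3*y**2 - 6*y + 4; no integer root y with |y| ≤ 4.
  x = 2: f_y(2, y) = 3*y**2 - 8*y + 9; no integer root y with |y| ≤ 4.
  x = 3: f_y(3, y) = 3*y**2 - 10*y + 16; no integer root y with |y| ≤ 4.
  x = 4: f_y(4, y) = 3*y**2 - 12*y + 25; no integer root y with |y| ≤ 4.
Only singular point on the grid: (0, 1).
Classify: substitute x = 0 + u, y = 1 + v and expand: f = -3*u**3 + u**2*v - u*v**2 + v**3 + v**2.
No constant or linear terms (consistent with a singular point). Quadratic part: v**2. Cubic part: -3*u**3 + u**2*v - u*v**2 + v**3.
The quadratic part v**2 is a perfect square, so there is a single (double) tangent line v = 0, i.e. y = 1. Restricting the cubic part to that line (v = 0) leaves -3*u**3 ≠ 0, so f is not divisible by v and the branch is v² ≈ 3*u**3 to lowest order — this is a cusp.
Classification: cusp.


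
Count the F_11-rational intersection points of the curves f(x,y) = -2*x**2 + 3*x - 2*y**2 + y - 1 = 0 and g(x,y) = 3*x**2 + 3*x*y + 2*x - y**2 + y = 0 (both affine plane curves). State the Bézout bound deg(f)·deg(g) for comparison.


Common zeros: {(6, 6)}; count = 1; Bézout bound = 4.

deg(f) = 2, deg(g) = 2, so Bézout bound = 4.
Scan x ∈ F_11. For each x, list the y ∈ F_11 with f(x, y) ≡ 0 and those with g(x, y) ≡ 0 (mod 11); the common zeros in that column are the intersection.
  x = 0: f ≡ 0 at y ∈ {8, 9}; g ≡ 0 at y ∈ {0, 1}; common: ∅.
  x = 1: f ≡ 0 at y ∈ {0, 6}; g ≡ 0 at y ∈ {5, 10}; common: ∅.
  x = 2: f ≡ 0 at y ∈ ∅; g ≡ 0 at y ∈ {1, 6}; common: ∅.
  x = 3: f ≡ 0 at y ∈ {1, 5}; g ≡ 0 at y ∈ {0, 10}; common: ∅.
  x = 4: f ≡ 0 at y ∈ {1, 5}; g ≡ 0 at y ∈ ∅; common: ∅.
  x = 5: f ≡ 0 at y ∈ ∅; g ≡ 0 at y ∈ ∅; common: ∅.
  x = 6: f ≡ 0 at y ∈ {0, 6}; g ≡ 0 at y ∈ {2, 6}; common: {6}.
  x = 7: f ≡ 0 at y ∈ {8, 9}; g ≡ 0 at y ∈ ∅; common: ∅.
  x = 8: f ≡ 0 at y ∈ ∅; g ≡ 0 at y ∈ {5, 9}; common: ∅.
  x = 9: f ≡ 0 at y ∈ ∅; g ≡ 0 at y ∈ ∅; common: ∅.
  x = 10: f ≡ 0 at y ∈ ∅; g ≡ 0 at y ∈ ∅; common: ∅.
Collecting: common zeros = {(6, 6)}, so the count is 1.
Comparison with the Bézout bound: 1 ≤ 4 = deg(f)·deg(g), as expected for curves with no common component (the affine F_11-count falls short of the bound because intersections may lie at infinity, over extension fields, or carry multiplicity).


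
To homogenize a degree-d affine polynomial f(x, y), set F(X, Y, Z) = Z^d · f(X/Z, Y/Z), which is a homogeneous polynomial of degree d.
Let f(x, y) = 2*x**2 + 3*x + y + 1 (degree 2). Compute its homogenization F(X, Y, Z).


F(X, Y, Z) = 2*X**2 + 3*X*Z + Y*Z + Z**2

deg(f) = 2.
Substitute x = X/Z, y = Y/Z into f, then multiply by Z^2.
  monomial 2·x^2·y^0 ↦ 2·X^2·Y^0·Z^0.
  monomial 3·x^1·y^0 ↦ 3·X^1·Y^0·Z^1.
  monomial 1·x^0·y^1 ↦ 1·X^0·Y^1·Z^1.
  monomial 1·x^0·y^0 ↦ 1·X^0·Y^0·Z^2.
Collecting: F(X, Y, Z) = 2*X**2 + 3*X*Z + Y*Z + Z**2.


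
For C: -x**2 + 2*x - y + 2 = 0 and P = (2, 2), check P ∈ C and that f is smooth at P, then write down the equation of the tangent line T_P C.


Tangent line at P: -2*x - y + 6 = 0.

Step 1: f(2, 2) = 0, so P lies on C.
Step 2: partial derivatives
  f_x(x, y) = 2 - 2*x, f_y(x, y) = -1.
  f_x(P) = -2, f_y(P) = -1 (gradient nonzero, so P is smooth).
Step 3: tangent line at P: -2·(x − 2) + -1·(y − 2) = 0.
Expanding: -2*x - y + 6 = 0.


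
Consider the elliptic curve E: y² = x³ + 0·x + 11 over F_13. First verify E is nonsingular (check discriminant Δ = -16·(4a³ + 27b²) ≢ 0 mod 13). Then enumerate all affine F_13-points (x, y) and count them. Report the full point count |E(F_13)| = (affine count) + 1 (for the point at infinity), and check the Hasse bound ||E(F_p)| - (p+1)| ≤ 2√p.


Affine points = {(1, 5), (1, 8), (3, 5), (3, 8), (4, 6), (4, 7), (7, 4), (7, 9), (8, 4), (8, 9), (9, 5), (9, 8), (10, 6), (10, 7), (11, 4), (11, 9), (12, 6), (12, 7)}; affine count = 18; |E(F_13)| = 19.

Discriminant check: Δ ∝ 4a³ + 27b² = 4·0³ + 27·11² = 4·0 + 27·121 ≡ 4 (mod 13). Nonzero ⇒ E is nonsingular.
For each x ∈ F_13, compute rhs = x³ + 0·x + 11 mod 13, then count y ∈ F_13 with y² ≡ rhs.
  x = 0: rhs = 11, matching y values: none (0 points).
  x = 1: rhs = 12, matching y values: 5, 8 (2 points).
  x = 2: rhs = 6, matching y values: none (0 points).
  x = 3: rhs = 12, matching y values: 5, 8 (2 points).
  x = 4: rhs = 10, matching y values: 6, 7 (2 points).
  x = 5: rhs = 6, matching y values: none (0 points).
  x = 6: rhs = 6, matching y values: none (0 points).
  x = 7: rhs = 3, matching y values: 4, 9 (2 points).
  x = 8: rhs = 3, matching y values: 4, 9 (2 points).
  x = 9: rhs = 12, matching y values: 5, 8 (2 points).
  x = 10: rhs = 10, matching y values: 6, 7 (2 points).
  x = 11: rhs = 3, matching y values: 4, 9 (2 points).
  x = 12: rhs = 10, matching y values: 6, 7 (2 points).
Total affine count: 18.
Full point count |E(F_13)| = 18 + 1 = 19.
Hasse bound: |19 − (13+1)| = |5| = 5 ≤ 2√13 ≈ 7.2111 ✓.


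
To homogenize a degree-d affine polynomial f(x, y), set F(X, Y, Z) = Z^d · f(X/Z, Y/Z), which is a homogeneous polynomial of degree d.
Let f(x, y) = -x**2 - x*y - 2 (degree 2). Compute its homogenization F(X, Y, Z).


F(X, Y, Z) = -X**2 - X*Y - 2*Z**2

deg(f) = 2.
Substitute x = X/Z, y = Y/Z into f, then multiply by Z^2.
  monomial -1·x^2·y^0 ↦ -1·X^2·Y^0·Z^0.
  monomial -1·x^1·y^1 ↦ -1·X^1·Y^1·Z^0.
  monomial -2·x^0·y^0 ↦ -2·X^0·Y^0·Z^2.
Collecting: F(X, Y, Z) = -X**2 - X*Y - 2*Z**2.


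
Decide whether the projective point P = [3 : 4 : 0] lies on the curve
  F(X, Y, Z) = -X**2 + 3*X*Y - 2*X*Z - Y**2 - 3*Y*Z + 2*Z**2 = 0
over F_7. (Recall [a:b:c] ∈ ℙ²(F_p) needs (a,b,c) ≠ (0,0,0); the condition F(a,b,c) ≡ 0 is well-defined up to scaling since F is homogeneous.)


F(3,4,0) ≡ 4 (mod 7); P is NOT on the curve.

Evaluate F(3, 4, 0) term-by-term (mod 7).
  -X**2 ↦ -1·9·1·1 = -9
  3*X*Y ↦ 3·3·4·1 = 36
  -2*X*Z ↦ -2·3·1·0 = 0
  -Y**2 ↦ -1·1·16·1 = -16
  -3*Y*Z ↦ -3·1·4·0 = 0
  2*Z**2 ↦ 2·1·1·0 = 0
Sum: F(3, 4, 0) = (-9) + (36) + (0) + (-16) + (0) + (0) = 11.
Reducing mod 7: 11 ≡ 4 (mod 7).
Since F(a, b, c) ≡ 4 ≠ 0 (mod 7), P does NOT lie on the curve.


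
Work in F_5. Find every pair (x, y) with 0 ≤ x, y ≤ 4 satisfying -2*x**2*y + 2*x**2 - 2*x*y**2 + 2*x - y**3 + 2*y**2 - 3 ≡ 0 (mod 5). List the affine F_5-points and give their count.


Affine F_5-points: {(0, 4), (2, 3), (4, 3)}; count = 3.

For each of the 25 pairs (x, y) ∈ F_5², evaluate f(x, y) mod 5. Record the zeros.
  x = 0: [0↦2, 1↦3, 2↦2, 3↦3, 4↦0]  zeros at y ∈ {4}
  x = 1: [0↦1, 1↦3, 2↦4, 3↦3, 4↦4]  zeros at y ∈ ∅
  x = 2: [0↦4, 1↦3, 2↦2, 3↦0, 4↦1]  zeros at y ∈ {3}
  x = 3: [0↦1, 1↦3, 2↦1, 3↦4, 4↦1]  zeros at y ∈ ∅
  x = 4: [0↦2, 1↦3, 2↦1, 3↦0, 4↦4]  zeros at y ∈ {3}
Collecting zeros: affine points = {(0, 4), (2, 3), (4, 3)}.
Total count |C(F_5)_aff| = 3.


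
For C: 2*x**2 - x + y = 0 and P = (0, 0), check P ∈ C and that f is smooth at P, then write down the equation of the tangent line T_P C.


Tangent line at P: -x + y = 0.

Step 1: f(0, 0) = 0, so P lies on C.
Step 2: partial derivatives
  f_x(x, y) = 4*x - 1, f_y(x, y) = 1.
  f_x(P) = -1, f_y(P) = 1 (gradient nonzero, so P is smooth).
Step 3: tangent line at P: -1·(x − 0) + 1·(y − 0) = 0.
Expanding: -x + y = 0.


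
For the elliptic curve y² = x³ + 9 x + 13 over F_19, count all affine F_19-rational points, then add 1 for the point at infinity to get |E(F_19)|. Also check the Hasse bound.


Affine points = {(1, 2), (1, 17), (2, 1), (2, 18), (6, 6), (6, 13), (7, 1), (7, 18), (9, 5), (9, 14), (10, 1), (10, 18), (12, 5), (12, 14), (13, 3), (13, 16), (16, 4), (16, 15), (17, 5), (17, 14)}; affine count = 20; |E(F_19)| = 21.

Discriminant check: Δ ∝ 4a³ + 27b² = 4·9³ + 27·13² = 4·729 + 27·169 ≡ 12 (mod 19). Nonzero ⇒ E is nonsingular.
For each x ∈ F_19, compute rhs = x³ + 9·x + 13 mod 19, then count y ∈ F_19 with y² ≡ rhs.
  x = 0: rhs = 13, matching y values: none (0 points).
  x = 1: rhs = 4, matching y values: 2, 17 (2 points).
  x = 2: rhs = 1, matching y values: 1, 18 (2 points).
  x = 3: rhs = 10, matching y values: none (0 points).
  x = 4: rhs = 18, matching y values: none (0 points).
  x = 5: rhs = 12, matching y values: none (0 points).
  x = 6: rhs = 17, matching y values: 6, 13 (2 points).
  x = 7: rhs = 1, matching y values: 1, 18 (2 points).
  x = 8: rhs = 8, matching y values: none (0 points).
  x = 9: rhs = 6, matching y values: 5, 14 (2 points).
  x = 10: rhs = 1, matching y values: 1, 18 (2 points).
  x = 11: rhs = 18, matching y values: none (0 points).
  x = 12: rhs = 6, matching y values: 5, 14 (2 points).
  x = 13: rhs = 9, matching y values: 3, 16 (2 points).
  x = 14: rhs = 14, matching y values: none (0 points).
  x = 15: rhs = 8, matching y values: none (0 points).
  x = 16: rhs = 16, matching y values: 4, 15 (2 points).
  x = 17: rhs = 6, matching y values: 5, 14 (2 points).
  x = 18: rhs = 3, matching y values: none (0 points).
Total affine count: 20.
Full point count |E(F_19)| = 20 + 1 = 21.
Hasse bound: |21 − (19+1)| = |1| = 1 ≤ 2√19 ≈ 8.7178 ✓.


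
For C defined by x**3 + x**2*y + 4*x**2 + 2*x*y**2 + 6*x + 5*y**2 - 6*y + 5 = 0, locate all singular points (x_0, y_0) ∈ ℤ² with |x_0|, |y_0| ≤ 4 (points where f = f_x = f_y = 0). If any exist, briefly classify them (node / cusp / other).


Singular points: {(-2, 1)}; classification: node.

Compute partial derivatives:
  f_x = 3*x**2 + 2*x*y + 8*x + 2*y**2 + 6.
  f_y = x**2 + 4*x*y + 10*y - 6.
Scan x_0 ∈ {−4, ..., 4}. For each x_0, f_y(x_0, y) is a polynomial in y; find its integer roots y ∈ {−4, ..., 4}, then test f_x and f at those candidates.
  x = -4: f_y(-4, y) = 10 - 6*y; no integer root y with |y| ≤ 4.
  x = -3: f_y(-3, y) = 3 - 2*y; no integer root y with |y| ≤ 4.
  x = -2: f_y(-2, y) = 2*y - 2; vanishes at y ∈ {1}. (-2, 1): f_x = 0, f = 0 — SINGULAR.
  x = -1: f_y(-1, y) = 6*y - 5; no integer root y with |y| ≤ 4.
  x = 0: f_y(0, y) = 10*y - 6; no integer root y with |y| ≤ 4.
  x = 1: f_y(1, y) = 14*y - 5; no integer root y with |y| ≤ 4.
  x = 2: f_y(2, y) = 18*y - 2; no integer root y with |y| ≤ 4.
  x = 3: f_y(3, y) = 22*y + 3; no integer root y with |y| ≤ 4.
  x = 4: f_y(4, y) = 26*y + 10; no integer root y with |y| ≤ 4.
Only singular point on the grid: (-2, 1).
Classify: substitute x = -2 + u, y = 1 + v and expand: f = u**3 + u**2*v - u**2 + 2*u*v**2 + v**2.
No constant or linear terms (consistent with a singular point). Quadratic part: -u**2 + v**2. Cubic part: u**3 + u**2*v + 2*u*v**2.
The quadratic part v**2 - u**2 = (v − u)(v + u) splits into two distinct linear factors, so there are two distinct tangent lines y − 1 = ±(x − -2) — this is a node (ordinary double point).
Classification: node.


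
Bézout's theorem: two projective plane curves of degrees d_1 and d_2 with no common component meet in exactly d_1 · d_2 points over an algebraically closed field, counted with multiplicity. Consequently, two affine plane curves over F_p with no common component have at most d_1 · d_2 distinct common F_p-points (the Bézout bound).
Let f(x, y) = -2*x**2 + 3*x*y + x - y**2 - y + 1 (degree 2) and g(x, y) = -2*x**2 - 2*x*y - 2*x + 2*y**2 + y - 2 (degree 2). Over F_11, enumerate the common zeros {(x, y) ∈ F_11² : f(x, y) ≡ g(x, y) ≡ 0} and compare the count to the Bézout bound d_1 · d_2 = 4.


Common zeros: {(1, 2)}; count = 1; Bézout bound = 4.

deg(f) = 2, deg(g) = 2, so Bézout bound = 4.
Scan x ∈ F_11. For each x, list the y ∈ F_11 with f(x, y) ≡ 0 and those with g(x, y) ≡ 0 (mod 11); the common zeros in that column are the intersection.
  x = 0: f ≡ 0 at y ∈ {3, 7}; g ≡ 0 at y ∈ ∅; common: ∅.
  x = 1: f ≡ 0 at y ∈ {0, 2}; g ≡ 0 at y ∈ {2, 4}; common: {2}.
  x = 2: f ≡ 0 at y ∈ {6, 10}; g ≡ 0 at y ∈ {9}; common: ∅.
  x = 3: f ≡ 0 at y ∈ ∅; g ≡ 0 at y ∈ ∅; common: ∅.
  x = 4: f ≡ 0 at y ∈ ∅; g ≡ 0 at y ∈ {10}; common: ∅.
  x = 5: f ≡ 0 at y ∈ {0, 3}; g ≡ 0 at y ∈ {4, 6}; common: ∅.
  x = 6: f ≡ 0 at y ∈ ∅; g ≡ 0 at y ∈ ∅; common: ∅.
  x = 7: f ≡ 0 at y ∈ ∅; g ≡ 0 at y ∈ {2, 10}; common: ∅.
  x = 8: f ≡ 0 at y ∈ {2, 10}; g ≡ 0 at y ∈ ∅; common: ∅.
  x = 9: f ≡ 0 at y ∈ ∅; g ≡ 0 at y ∈ ∅; common: ∅.
  x = 10: f ≡ 0 at y ∈ ∅; g ≡ 0 at y ∈ {6, 9}; common: ∅.
Collecting: common zeros = {(1, 2)}, so the count is 1.
Comparison with the Bézout bound: 1 ≤ 4 = deg(f)·deg(g), as expected for curves with no common component (the affine F_11-count falls short of the bound because intersections may lie at infinity, over extension fields, or carry multiplicity).


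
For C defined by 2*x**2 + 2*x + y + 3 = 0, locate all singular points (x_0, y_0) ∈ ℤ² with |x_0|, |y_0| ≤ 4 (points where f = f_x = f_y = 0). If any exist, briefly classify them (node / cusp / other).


No singular points in the scanned grid; C is smooth there.

Compute partial derivatives:
  f_x = 4*x + 2.
  f_y = 1.
f_y = 1 is a nonzero constant, so f_y never vanishes: no point (x, y) can satisfy f = f_x = f_y = 0. In particular no (x, y) ∈ {−4, ..., 4}² is singular; the curve is smooth.


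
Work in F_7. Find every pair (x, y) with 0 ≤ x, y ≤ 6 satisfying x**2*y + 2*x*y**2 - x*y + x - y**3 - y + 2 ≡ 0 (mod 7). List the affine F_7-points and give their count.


Affine F_7-points: {(0, 1), (0, 3), (1, 5), (1, 6), (2, 2), (3, 6), (4, 3), (5, 0), (5, 1), (5, 2), (6, 4)}; count = 11.

For each of the 49 pairs (x, y) ∈ F_7², evaluate f(x, y) mod 7. Record the zeros.
  x = 0: [0↦2, 1↦0, 2↦6, 3↦0, 4↦4, 5↦5, 6↦4]  zeros at y ∈ {1, 3}
  x = 1: [0↦3, 1↦3, 2↦1, 3↦5, 4↦2, 5↦0, 6↦0]  zeros at y ∈ {5, 6}
  x = 2: [0↦4, 1↦1, 2↦0, 3↦2, 4↦1, 5↦5, 6↦1]  zeros at y ∈ {2}
  x = 3: [0↦5, 1↦1, 2↦3, 3↦5, 4↦1, 5↦6, 6↦0]  zeros at y ∈ {6}
  x = 4: [0↦6, 1↦3, 2↦3, 3↦0, 4↦2, 5↦3, 6↦4]  zeros at y ∈ {3}
  x = 5: [0↦0, 1↦0, 2↦0, 3↦1, 4↦4, 5↦3, 6↦6]  zeros at y ∈ {0, 1, 2}
  x = 6: [0↦1, 1↦6, 2↦1, 3↦1, 4↦0, 5↦6, 6↦6]  zeros at y ∈ {4}
Collecting zeros: affine points = {(0, 1), (0, 3), (1, 5), (1, 6), (2, 2), (3, 6), (4, 3), (5, 0), (5, 1), (5, 2), (6, 4)}.
Total count |C(F_7)_aff| = 11.


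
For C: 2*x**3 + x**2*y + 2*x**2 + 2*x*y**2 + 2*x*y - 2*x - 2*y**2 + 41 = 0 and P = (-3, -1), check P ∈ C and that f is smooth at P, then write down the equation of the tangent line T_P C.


Tangent line at P: 46*x + 19*y + 157 = 0.

Step 1: f(-3, -1) = 0, so P lies on C.
Step 2: partial derivatives
  f_x(x, y) = 6*x**2 + 2*x*y + 4*x + 2*y**2 + 2*y - 2, f_y(x, y) = x**2 + 4*x*y + 2*x - 4*y.
  f_x(P) = 46, f_y(P) = 19 (gradient nonzero, so P is smooth).
Step 3: tangent line at P: 46·(x − -3) + 19·(y − -1) = 0.
Expanding: 46*x + 19*y + 157 = 0.


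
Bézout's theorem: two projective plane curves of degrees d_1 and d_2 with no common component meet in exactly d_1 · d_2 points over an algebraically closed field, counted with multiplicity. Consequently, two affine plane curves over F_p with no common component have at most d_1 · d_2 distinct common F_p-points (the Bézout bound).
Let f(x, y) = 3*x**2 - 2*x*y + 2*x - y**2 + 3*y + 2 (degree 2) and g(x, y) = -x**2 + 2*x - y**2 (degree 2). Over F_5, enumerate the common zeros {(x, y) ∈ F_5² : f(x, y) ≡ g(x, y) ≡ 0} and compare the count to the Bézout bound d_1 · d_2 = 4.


Common zeros: {(1, 4)}; count = 1; Bézout bound = 4.

deg(f) = 2, deg(g) = 2, so Bézout bound = 4.
Scan x ∈ F_5. For each x, list the y ∈ F_5 with f(x, y) ≡ 0 and those with g(x, y) ≡ 0 (mod 5); the common zeros in that column are the intersection.
  x = 0: f ≡ 0 at y ∈ ∅; g ≡ 0 at y ∈ {0}; common: ∅.
  x = 1: f ≡ 0 at y ∈ {2, 4}; g ≡ 0 at y ∈ {1, 4}; common: {4}.
  x = 2: f ≡ 0 at y ∈ ∅; g ≡ 0 at y ∈ {0}; common: ∅.
  x = 3: f ≡ 0 at y ∈ {0, 2}; g ≡ 0 at y ∈ ∅; common: ∅.
  x = 4: f ≡ 0 at y ∈ ∅; g ≡ 0 at y ∈ ∅; common: ∅.
Collecting: common zeros = {(1, 4)}, so the count is 1.
Comparison with the Bézout bound: 1 ≤ 4 = deg(f)·deg(g), as expected for curves with no common component (the affine F_5-count falls short of the bound because intersections may lie at infinity, over extension fields, or carry multiplicity).


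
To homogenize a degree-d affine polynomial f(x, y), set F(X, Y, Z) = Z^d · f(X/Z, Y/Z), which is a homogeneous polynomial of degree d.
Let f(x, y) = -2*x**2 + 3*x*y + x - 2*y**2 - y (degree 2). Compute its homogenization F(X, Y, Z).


F(X, Y, Z) = -2*X**2 + 3*X*Y + X*Z - 2*Y**2 - Y*Z

deg(f) = 2.
Substitute x = X/Z, y = Y/Z into f, then multiply by Z^2.
  monomial -2·x^2·y^0 ↦ -2·X^2·Y^0·Z^0.
  monomial 3·x^1·y^1 ↦ 3·X^1·Y^1·Z^0.
  monomial 1·x^1·y^0 ↦ 1·X^1·Y^0·Z^1.
  monomial -2·x^0·y^2 ↦ -2·X^0·Y^2·Z^0.
  monomial -1·x^0·y^1 ↦ -1·X^0·Y^1·Z^1.
Collecting: F(X, Y, Z) = -2*X**2 + 3*X*Y + X*Z - 2*Y**2 - Y*Z.


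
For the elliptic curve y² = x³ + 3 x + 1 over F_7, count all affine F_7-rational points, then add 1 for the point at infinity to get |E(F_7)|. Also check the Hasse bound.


Affine points = {(0, 1), (0, 6), (2, 1), (2, 6), (3, 3), (3, 4), (4, 0), (5, 1), (5, 6), (6, 2), (6, 5)}; affine count = 11; |E(F_7)| = 12.

Discriminant check: Δ ∝ 4a³ + 27b² = 4·3³ + 27·1² = 4·27 + 27·1 ≡ 2 (mod 7). Nonzero ⇒ E is nonsingular.
For each x ∈ F_7, compute rhs = x³ + 3·x + 1 mod 7, then count y ∈ F_7 with y² ≡ rhs.
  x = 0: rhs = 1, matching y values: 1, 6 (2 points).
  x = 1: rhs = 5, matching y values: none (0 points).
  x = 2: rhs = 1, matching y values: 1, 6 (2 points).
  x = 3: rhs = 2, matching y values: 3, 4 (2 points).
  x = 4: rhs = 0, matching y values: 0 (1 points).
  x = 5: rhs = 1, matching y values: 1, 6 (2 points).
  x = 6: rhs = 4, matching y values: 2, 5 (2 points).
Total affine count: 11.
Full point count |E(F_7)| = 11 + 1 = 12.
Hasse bound: |12 − (7+1)| = |4| = 4 ≤ 2√7 ≈ 5.2915 ✓.


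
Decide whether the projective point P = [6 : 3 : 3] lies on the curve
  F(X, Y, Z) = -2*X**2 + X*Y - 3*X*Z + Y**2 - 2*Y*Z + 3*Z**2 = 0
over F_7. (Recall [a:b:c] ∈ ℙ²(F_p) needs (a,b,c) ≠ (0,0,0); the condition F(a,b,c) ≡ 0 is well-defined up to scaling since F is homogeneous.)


F(6,3,3) ≡ 1 (mod 7); P is NOT on the curve.

Evaluate F(6, 3, 3) term-by-term (mod 7).
  -2*X**2 ↦ -2·36·1·1 = -72
  X*Y ↦ 1·6·3·1 = 18
  -3*X*Z ↦ -3·6·1·3 = -54
  Y**2 ↦ 1·1·9·1 = 9
  -2*Y*Z ↦ -2·1·3·3 = -18
  3*Z**2 ↦ 3·1·1·9 = 27
Sum: F(6, 3, 3) = (-72) + (18) + (-54) + (9) + (-18) + (27) = -90.
Reducing mod 7: -90 ≡ 1 (mod 7).
Since F(a, b, c) ≡ 1 ≠ 0 (mod 7), P does NOT lie on the curve.


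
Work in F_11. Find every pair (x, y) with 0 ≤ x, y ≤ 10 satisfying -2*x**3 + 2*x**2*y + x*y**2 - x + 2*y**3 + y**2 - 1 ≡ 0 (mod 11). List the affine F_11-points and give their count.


Affine F_11-points: {(0, 4), (4, 2), (4, 6), (5, 1), (6, 10), (8, 7), (10, 2)}; count = 7.

For each of the 121 pairs (x, y) ∈ F_11², evaluate f(x, y) mod 11. Record the zeros.
  x = 0: [0↦10, 1↦2, 2↦8, 3↦7, 4↦0, 5↦10, 6↦5, 7↦8, 8↦9, 9↦9, 10↦9]  zeros at y ∈ {4}
  x = 1: [0↦7, 1↦2, 2↦2, 3↦8, 4↦10, 5↦9, 6↦6, 7↦2, 8↦9, 9↦6, 10↦5]  zeros at y ∈ ∅
  x = 2: [0↦3, 1↦5, 2↦3, 3↦9, 4↦2, 5↦5, 6↦8, 7↦1, 8↦7, 9↦5, 10↦7]  zeros at y ∈ ∅
  x = 3: [0↦8, 1↦10, 2↦10, 3↦9, 4↦8, 5↦8, 6↦10, 7↦4, 8↦2, 9↦5, 10↦3]  zeros at y ∈ ∅
  x = 4: [0↦10, 1↦5, 2↦0, 3↦7, 4↦5, 5↦6, 6↦0, 7↦10, 8↦4, 9↦5, 10↦3]  zeros at y ∈ {2, 6}
  x = 5: [0↦8, 1↦0, 2↦5, 3↦2, 4↦3, 5↦9, 6↦10, 7↦7, 8↦1, 9↦4, 10↦6]  zeros at y ∈ {1}
  x = 6: [0↦1, 1↦5, 2↦2, 3↦4, 4↦1, 5↦5, 6↦6, 7↦5, 8↦3, 9↦1, 10↦0]  zeros at y ∈ {10}
  x = 7: [0↦10, 1↦8, 2↦1, 3↦1, 4↦9, 5↦4, 6↦9, 7↦3, 8↦9, 9↦6, 10↦6]  zeros at y ∈ ∅
  x = 8: [0↦1, 1↦8, 2↦1, 3↦3, 4↦4, 5↦5, 6↦7, 7↦0, 8↦7, 9↦7, 10↦1]  zeros at y ∈ {7}
  x = 9: [0↦6, 1↦4, 2↦1, 3↦9, 4↦7, 5↦7, 6↦10, 7↦6, 8↦7, 9↦3, 10↦6]  zeros at y ∈ ∅
  x = 10: [0↦2, 1↦6, 2↦0, 3↦7, 4↦6, 5↦9, 6↦6, 7↦9, 8↦8, 9↦4, 10↦9]  zeros at y ∈ {2}
Collecting zeros: affine points = {(0, 4), (4, 2), (4, 6), (5, 1), (6, 10), (8, 7), (10, 2)}.
Total count |C(F_11)_aff| = 7.


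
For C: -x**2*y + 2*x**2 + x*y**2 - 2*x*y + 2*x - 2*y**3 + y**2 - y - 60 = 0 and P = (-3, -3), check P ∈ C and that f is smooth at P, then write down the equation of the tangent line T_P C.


Tangent line at P: -13*x - 46*y - 177 = 0.

Step 1: f(-3, -3) = 0, so P lies on C.
Step 2: partial derivatives
  f_x(x, y) = -2*x*y + 4*x + y**2 - 2*y + 2, f_y(x, y) = -x**2 + 2*x*y - 2*x - 6*y**2 + 2*y - 1.
  f_x(P) = -13, f_y(P) = -46 (gradient nonzero, so P is smooth).
Step 3: tangent line at P: -13·(x − -3) + -46·(y − -3) = 0.
Expanding: -13*x - 46*y - 177 = 0.
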